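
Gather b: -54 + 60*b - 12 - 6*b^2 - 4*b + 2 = -6*b^2 + 56*b - 64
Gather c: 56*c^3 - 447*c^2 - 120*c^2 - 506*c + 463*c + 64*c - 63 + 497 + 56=56*c^3 - 567*c^2 + 21*c + 490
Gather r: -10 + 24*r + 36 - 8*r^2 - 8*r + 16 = -8*r^2 + 16*r + 42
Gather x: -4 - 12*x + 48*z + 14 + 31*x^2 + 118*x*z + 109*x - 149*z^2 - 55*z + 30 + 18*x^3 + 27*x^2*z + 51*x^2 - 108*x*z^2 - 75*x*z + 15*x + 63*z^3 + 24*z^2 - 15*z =18*x^3 + x^2*(27*z + 82) + x*(-108*z^2 + 43*z + 112) + 63*z^3 - 125*z^2 - 22*z + 40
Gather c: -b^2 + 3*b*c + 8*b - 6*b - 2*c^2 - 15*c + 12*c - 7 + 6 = -b^2 + 2*b - 2*c^2 + c*(3*b - 3) - 1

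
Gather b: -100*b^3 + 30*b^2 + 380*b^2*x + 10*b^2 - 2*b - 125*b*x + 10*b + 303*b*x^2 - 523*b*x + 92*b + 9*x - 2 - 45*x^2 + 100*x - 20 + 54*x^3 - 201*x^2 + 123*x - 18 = -100*b^3 + b^2*(380*x + 40) + b*(303*x^2 - 648*x + 100) + 54*x^3 - 246*x^2 + 232*x - 40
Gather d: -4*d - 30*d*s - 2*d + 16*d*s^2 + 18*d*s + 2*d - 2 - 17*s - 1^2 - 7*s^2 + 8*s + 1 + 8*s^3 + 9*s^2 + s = d*(16*s^2 - 12*s - 4) + 8*s^3 + 2*s^2 - 8*s - 2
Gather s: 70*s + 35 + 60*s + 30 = 130*s + 65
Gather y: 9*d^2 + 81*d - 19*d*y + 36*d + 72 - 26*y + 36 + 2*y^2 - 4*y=9*d^2 + 117*d + 2*y^2 + y*(-19*d - 30) + 108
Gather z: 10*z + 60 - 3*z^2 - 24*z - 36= -3*z^2 - 14*z + 24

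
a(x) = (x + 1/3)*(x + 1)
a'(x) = 2*x + 4/3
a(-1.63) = 0.82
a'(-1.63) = -1.93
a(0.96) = 2.53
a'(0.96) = 3.25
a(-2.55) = 3.44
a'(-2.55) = -3.77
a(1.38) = 4.08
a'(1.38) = 4.09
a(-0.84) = -0.08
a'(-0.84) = -0.35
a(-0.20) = 0.11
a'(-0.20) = 0.93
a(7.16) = 61.15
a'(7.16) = 15.65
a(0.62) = 1.54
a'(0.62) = 2.57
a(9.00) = 93.33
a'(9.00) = 19.33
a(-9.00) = 69.33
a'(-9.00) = -16.67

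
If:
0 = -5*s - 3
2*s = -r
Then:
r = 6/5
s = -3/5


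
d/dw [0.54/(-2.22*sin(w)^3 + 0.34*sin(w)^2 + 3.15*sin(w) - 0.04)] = (3.5964*sin(w)^2 - 0.3672*sin(w) - 1.701)*cos(w)/(2.22*sin(w)^3 - 0.34*sin(w)^2 - 3.15*sin(w) + 0.04)^2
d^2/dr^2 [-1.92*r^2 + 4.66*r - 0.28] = -3.84000000000000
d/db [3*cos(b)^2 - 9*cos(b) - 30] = 3*(3 - 2*cos(b))*sin(b)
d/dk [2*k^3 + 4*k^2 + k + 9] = 6*k^2 + 8*k + 1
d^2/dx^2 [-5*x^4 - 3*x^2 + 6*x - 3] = -60*x^2 - 6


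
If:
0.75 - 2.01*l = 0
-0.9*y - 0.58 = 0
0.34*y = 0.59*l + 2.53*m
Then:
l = 0.37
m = -0.17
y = -0.64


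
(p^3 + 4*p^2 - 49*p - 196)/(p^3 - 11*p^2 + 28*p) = (p^2 + 11*p + 28)/(p*(p - 4))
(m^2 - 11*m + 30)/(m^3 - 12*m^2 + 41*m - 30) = 1/(m - 1)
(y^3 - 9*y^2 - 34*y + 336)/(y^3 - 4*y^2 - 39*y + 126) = (y - 8)/(y - 3)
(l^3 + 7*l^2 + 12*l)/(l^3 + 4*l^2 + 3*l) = (l + 4)/(l + 1)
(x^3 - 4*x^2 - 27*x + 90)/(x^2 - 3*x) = x - 1 - 30/x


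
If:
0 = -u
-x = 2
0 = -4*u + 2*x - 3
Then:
No Solution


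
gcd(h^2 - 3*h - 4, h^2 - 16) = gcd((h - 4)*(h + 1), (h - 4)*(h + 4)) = h - 4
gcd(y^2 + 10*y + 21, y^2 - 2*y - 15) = y + 3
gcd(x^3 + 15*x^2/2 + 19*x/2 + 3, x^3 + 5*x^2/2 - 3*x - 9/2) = x + 1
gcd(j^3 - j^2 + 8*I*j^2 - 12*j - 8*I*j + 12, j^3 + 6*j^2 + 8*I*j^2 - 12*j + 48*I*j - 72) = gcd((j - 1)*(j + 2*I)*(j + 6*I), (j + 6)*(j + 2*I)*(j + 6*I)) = j^2 + 8*I*j - 12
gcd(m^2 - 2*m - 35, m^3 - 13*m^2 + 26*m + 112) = m - 7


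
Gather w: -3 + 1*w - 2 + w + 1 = 2*w - 4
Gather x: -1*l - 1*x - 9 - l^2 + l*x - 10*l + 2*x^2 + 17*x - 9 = -l^2 - 11*l + 2*x^2 + x*(l + 16) - 18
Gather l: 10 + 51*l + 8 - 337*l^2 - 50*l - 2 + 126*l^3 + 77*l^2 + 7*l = 126*l^3 - 260*l^2 + 8*l + 16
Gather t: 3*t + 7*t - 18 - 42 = 10*t - 60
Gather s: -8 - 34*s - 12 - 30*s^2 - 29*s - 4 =-30*s^2 - 63*s - 24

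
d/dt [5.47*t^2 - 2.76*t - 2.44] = 10.94*t - 2.76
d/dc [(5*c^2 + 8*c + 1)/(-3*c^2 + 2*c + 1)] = 2*(17*c^2 + 8*c + 3)/(9*c^4 - 12*c^3 - 2*c^2 + 4*c + 1)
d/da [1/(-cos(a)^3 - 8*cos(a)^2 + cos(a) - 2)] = (-3*cos(a)^2 - 16*cos(a) + 1)*sin(a)/(sin(a)^2*cos(a) + 8*sin(a)^2 - 10)^2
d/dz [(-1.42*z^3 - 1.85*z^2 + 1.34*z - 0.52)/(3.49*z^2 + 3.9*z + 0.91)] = (-4.9558*z^4 - 11.076*z^3 - 15.7682*z^2 + 0.2626*z + 3.2474)/(12.1801*z^4 + 27.222*z^3 + 21.5618*z^2 + 7.098*z + 0.8281)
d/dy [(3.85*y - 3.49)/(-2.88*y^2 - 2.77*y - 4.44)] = (11.088*y^2 - 20.1024*y - 26.7613)/(8.2944*y^4 + 15.9552*y^3 + 33.2473*y^2 + 24.5976*y + 19.7136)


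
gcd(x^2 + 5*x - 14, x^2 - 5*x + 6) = x - 2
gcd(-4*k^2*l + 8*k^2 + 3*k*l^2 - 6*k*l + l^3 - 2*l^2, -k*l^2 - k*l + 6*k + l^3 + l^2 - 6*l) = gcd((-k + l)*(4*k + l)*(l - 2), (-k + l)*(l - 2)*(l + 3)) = k*l - 2*k - l^2 + 2*l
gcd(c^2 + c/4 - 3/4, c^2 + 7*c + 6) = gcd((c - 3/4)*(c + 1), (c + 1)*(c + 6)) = c + 1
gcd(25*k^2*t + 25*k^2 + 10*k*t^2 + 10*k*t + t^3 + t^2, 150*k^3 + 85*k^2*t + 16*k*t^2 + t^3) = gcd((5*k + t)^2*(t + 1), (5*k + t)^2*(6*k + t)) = 25*k^2 + 10*k*t + t^2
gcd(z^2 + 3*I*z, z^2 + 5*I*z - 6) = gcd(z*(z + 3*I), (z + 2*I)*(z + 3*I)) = z + 3*I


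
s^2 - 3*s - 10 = (s - 5)*(s + 2)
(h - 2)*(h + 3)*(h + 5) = h^3 + 6*h^2 - h - 30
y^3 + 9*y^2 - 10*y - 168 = (y - 4)*(y + 6)*(y + 7)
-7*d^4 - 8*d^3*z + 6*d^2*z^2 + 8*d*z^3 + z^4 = (-d + z)*(d + z)^2*(7*d + z)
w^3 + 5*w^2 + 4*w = w*(w + 1)*(w + 4)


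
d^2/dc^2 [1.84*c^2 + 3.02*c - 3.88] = 3.68000000000000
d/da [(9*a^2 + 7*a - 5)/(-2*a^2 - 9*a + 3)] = (-67*a^2 + 34*a - 24)/(4*a^4 + 36*a^3 + 69*a^2 - 54*a + 9)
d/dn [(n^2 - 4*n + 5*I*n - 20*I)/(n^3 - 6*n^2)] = (-n^3 + n^2*(8 - 10*I) + 6*n*(-4 + 15*I) - 240*I)/(n^3*(n^2 - 12*n + 36))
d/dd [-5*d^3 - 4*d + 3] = -15*d^2 - 4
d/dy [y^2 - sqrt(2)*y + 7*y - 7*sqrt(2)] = 2*y - sqrt(2) + 7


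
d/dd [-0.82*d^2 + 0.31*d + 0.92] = 0.31 - 1.64*d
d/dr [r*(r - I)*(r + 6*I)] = 3*r^2 + 10*I*r + 6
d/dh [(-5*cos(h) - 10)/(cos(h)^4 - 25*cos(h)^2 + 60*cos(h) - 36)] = 5*(-3*(1 - cos(2*h))^2/4 + 94*cos(h) + 19*cos(2*h)/2 - 2*cos(3*h) - 287/2)*sin(h)/(cos(h)^4 - 25*cos(h)^2 + 60*cos(h) - 36)^2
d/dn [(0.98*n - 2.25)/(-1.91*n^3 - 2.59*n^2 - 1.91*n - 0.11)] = (3.7436*n^3 - 10.3543*n^2 - 11.655*n - 4.4053)/(3.6481*n^6 + 9.8938*n^5 + 14.0043*n^4 + 10.314*n^3 + 4.2179*n^2 + 0.4202*n + 0.0121)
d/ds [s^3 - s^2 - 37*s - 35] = 3*s^2 - 2*s - 37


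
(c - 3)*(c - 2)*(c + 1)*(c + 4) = c^4 - 15*c^2 + 10*c + 24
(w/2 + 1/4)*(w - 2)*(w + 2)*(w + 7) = w^4/2 + 15*w^3/4 - w^2/4 - 15*w - 7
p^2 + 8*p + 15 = (p + 3)*(p + 5)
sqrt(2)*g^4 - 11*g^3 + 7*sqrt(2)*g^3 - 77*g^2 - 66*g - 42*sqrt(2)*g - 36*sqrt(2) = (g + 1)*(g + 6)*(g - 6*sqrt(2))*(sqrt(2)*g + 1)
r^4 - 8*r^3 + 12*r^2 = r^2*(r - 6)*(r - 2)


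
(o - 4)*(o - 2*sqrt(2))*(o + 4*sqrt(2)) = o^3 - 4*o^2 + 2*sqrt(2)*o^2 - 16*o - 8*sqrt(2)*o + 64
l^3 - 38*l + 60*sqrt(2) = (l - 3*sqrt(2))*(l - 2*sqrt(2))*(l + 5*sqrt(2))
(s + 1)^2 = s^2 + 2*s + 1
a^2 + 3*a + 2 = (a + 1)*(a + 2)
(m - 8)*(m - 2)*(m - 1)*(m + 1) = m^4 - 10*m^3 + 15*m^2 + 10*m - 16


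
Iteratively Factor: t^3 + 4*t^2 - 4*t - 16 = (t - 2)*(t^2 + 6*t + 8) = (t - 2)*(t + 4)*(t + 2)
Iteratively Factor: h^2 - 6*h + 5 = (h - 1)*(h - 5)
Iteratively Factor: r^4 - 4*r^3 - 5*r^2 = (r + 1)*(r^3 - 5*r^2) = r*(r + 1)*(r^2 - 5*r) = r*(r - 5)*(r + 1)*(r)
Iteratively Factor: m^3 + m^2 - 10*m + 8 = (m + 4)*(m^2 - 3*m + 2) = (m - 1)*(m + 4)*(m - 2)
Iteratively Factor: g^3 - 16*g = (g + 4)*(g^2 - 4*g) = (g - 4)*(g + 4)*(g)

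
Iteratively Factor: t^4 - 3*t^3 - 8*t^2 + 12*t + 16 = (t - 4)*(t^3 + t^2 - 4*t - 4) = (t - 4)*(t - 2)*(t^2 + 3*t + 2) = (t - 4)*(t - 2)*(t + 2)*(t + 1)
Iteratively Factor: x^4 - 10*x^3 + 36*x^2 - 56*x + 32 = (x - 2)*(x^3 - 8*x^2 + 20*x - 16) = (x - 2)^2*(x^2 - 6*x + 8) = (x - 4)*(x - 2)^2*(x - 2)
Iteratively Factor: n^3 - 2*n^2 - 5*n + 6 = (n - 1)*(n^2 - n - 6) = (n - 3)*(n - 1)*(n + 2)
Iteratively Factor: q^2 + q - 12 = (q - 3)*(q + 4)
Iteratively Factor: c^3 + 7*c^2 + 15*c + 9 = (c + 1)*(c^2 + 6*c + 9) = (c + 1)*(c + 3)*(c + 3)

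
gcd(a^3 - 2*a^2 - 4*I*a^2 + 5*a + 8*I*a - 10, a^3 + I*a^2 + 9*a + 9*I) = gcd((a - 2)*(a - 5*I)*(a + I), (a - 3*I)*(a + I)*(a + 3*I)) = a + I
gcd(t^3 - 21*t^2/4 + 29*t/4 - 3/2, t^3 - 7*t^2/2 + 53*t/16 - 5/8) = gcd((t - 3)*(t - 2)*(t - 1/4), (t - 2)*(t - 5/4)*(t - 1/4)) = t^2 - 9*t/4 + 1/2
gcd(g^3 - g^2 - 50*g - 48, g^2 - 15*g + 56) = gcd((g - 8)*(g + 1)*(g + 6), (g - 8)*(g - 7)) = g - 8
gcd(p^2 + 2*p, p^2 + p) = p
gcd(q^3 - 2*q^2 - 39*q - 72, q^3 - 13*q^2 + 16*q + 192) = q^2 - 5*q - 24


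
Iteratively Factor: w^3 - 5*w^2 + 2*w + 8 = (w - 4)*(w^2 - w - 2) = (w - 4)*(w + 1)*(w - 2)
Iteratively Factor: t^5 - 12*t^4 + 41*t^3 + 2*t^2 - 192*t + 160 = (t + 2)*(t^4 - 14*t^3 + 69*t^2 - 136*t + 80) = (t - 4)*(t + 2)*(t^3 - 10*t^2 + 29*t - 20) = (t - 5)*(t - 4)*(t + 2)*(t^2 - 5*t + 4) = (t - 5)*(t - 4)*(t - 1)*(t + 2)*(t - 4)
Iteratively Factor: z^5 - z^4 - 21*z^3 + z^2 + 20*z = (z)*(z^4 - z^3 - 21*z^2 + z + 20) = z*(z - 1)*(z^3 - 21*z - 20) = z*(z - 1)*(z + 4)*(z^2 - 4*z - 5) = z*(z - 5)*(z - 1)*(z + 4)*(z + 1)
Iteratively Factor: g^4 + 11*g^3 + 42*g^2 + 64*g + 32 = (g + 2)*(g^3 + 9*g^2 + 24*g + 16) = (g + 2)*(g + 4)*(g^2 + 5*g + 4) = (g + 1)*(g + 2)*(g + 4)*(g + 4)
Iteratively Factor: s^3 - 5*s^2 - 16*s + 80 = (s - 4)*(s^2 - s - 20) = (s - 5)*(s - 4)*(s + 4)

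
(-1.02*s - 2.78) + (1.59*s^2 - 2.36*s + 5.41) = 1.59*s^2 - 3.38*s + 2.63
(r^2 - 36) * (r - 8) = r^3 - 8*r^2 - 36*r + 288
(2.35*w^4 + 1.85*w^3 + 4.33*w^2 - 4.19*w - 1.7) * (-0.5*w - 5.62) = -1.175*w^5 - 14.132*w^4 - 12.562*w^3 - 22.2396*w^2 + 24.3978*w + 9.554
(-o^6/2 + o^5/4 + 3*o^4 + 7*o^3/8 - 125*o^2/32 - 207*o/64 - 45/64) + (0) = -o^6/2 + o^5/4 + 3*o^4 + 7*o^3/8 - 125*o^2/32 - 207*o/64 - 45/64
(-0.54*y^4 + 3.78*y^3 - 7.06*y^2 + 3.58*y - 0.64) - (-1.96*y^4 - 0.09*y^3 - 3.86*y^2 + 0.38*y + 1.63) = 1.42*y^4 + 3.87*y^3 - 3.2*y^2 + 3.2*y - 2.27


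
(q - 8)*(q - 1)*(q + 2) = q^3 - 7*q^2 - 10*q + 16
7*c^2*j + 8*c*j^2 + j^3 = j*(c + j)*(7*c + j)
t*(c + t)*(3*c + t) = 3*c^2*t + 4*c*t^2 + t^3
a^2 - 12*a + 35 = (a - 7)*(a - 5)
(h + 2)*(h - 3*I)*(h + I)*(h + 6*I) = h^4 + 2*h^3 + 4*I*h^3 + 15*h^2 + 8*I*h^2 + 30*h + 18*I*h + 36*I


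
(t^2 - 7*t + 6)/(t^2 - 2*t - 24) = (t - 1)/(t + 4)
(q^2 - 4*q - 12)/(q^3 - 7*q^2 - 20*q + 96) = (q^2 - 4*q - 12)/(q^3 - 7*q^2 - 20*q + 96)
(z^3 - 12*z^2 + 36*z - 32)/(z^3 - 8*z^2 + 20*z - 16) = (z - 8)/(z - 4)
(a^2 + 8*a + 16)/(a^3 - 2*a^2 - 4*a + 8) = (a^2 + 8*a + 16)/(a^3 - 2*a^2 - 4*a + 8)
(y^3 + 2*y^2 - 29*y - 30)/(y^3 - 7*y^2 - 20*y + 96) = (y^3 + 2*y^2 - 29*y - 30)/(y^3 - 7*y^2 - 20*y + 96)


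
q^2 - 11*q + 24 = (q - 8)*(q - 3)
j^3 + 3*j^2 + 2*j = j*(j + 1)*(j + 2)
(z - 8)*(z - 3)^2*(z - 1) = z^4 - 15*z^3 + 71*z^2 - 129*z + 72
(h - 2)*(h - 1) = h^2 - 3*h + 2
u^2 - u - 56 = (u - 8)*(u + 7)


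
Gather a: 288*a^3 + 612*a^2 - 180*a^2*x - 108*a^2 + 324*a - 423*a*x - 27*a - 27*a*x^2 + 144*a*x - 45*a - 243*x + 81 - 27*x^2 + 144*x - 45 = 288*a^3 + a^2*(504 - 180*x) + a*(-27*x^2 - 279*x + 252) - 27*x^2 - 99*x + 36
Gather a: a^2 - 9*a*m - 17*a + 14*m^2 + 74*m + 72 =a^2 + a*(-9*m - 17) + 14*m^2 + 74*m + 72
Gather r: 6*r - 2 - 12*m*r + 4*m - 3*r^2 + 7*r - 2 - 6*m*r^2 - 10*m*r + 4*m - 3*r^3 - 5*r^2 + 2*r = 8*m - 3*r^3 + r^2*(-6*m - 8) + r*(15 - 22*m) - 4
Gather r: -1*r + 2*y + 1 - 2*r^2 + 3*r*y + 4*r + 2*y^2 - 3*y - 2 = -2*r^2 + r*(3*y + 3) + 2*y^2 - y - 1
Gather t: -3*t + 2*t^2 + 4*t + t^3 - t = t^3 + 2*t^2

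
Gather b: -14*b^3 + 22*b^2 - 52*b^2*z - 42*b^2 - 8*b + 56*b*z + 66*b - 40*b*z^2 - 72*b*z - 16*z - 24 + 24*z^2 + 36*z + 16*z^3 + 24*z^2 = -14*b^3 + b^2*(-52*z - 20) + b*(-40*z^2 - 16*z + 58) + 16*z^3 + 48*z^2 + 20*z - 24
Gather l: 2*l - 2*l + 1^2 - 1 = 0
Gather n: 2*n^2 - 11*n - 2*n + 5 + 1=2*n^2 - 13*n + 6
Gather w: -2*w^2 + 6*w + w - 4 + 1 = -2*w^2 + 7*w - 3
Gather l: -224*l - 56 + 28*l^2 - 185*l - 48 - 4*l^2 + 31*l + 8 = 24*l^2 - 378*l - 96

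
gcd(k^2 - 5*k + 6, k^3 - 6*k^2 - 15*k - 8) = 1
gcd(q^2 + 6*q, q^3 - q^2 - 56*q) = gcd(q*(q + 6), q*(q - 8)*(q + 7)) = q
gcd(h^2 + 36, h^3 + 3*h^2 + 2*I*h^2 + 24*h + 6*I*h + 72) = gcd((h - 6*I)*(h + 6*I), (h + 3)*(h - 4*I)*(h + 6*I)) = h + 6*I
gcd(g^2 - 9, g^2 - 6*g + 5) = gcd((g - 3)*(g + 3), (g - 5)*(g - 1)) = 1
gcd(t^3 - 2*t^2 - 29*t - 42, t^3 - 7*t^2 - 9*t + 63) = t^2 - 4*t - 21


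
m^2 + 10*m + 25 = (m + 5)^2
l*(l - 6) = l^2 - 6*l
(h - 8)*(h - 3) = h^2 - 11*h + 24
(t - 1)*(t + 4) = t^2 + 3*t - 4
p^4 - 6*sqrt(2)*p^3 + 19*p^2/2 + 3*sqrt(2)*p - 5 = (p - 5*sqrt(2))*(p - sqrt(2))*(p - sqrt(2)/2)*(p + sqrt(2)/2)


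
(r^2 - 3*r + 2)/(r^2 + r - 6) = (r - 1)/(r + 3)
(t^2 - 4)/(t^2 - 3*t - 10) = (t - 2)/(t - 5)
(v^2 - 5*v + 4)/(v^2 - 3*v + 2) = (v - 4)/(v - 2)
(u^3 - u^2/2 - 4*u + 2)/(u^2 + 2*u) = u - 5/2 + 1/u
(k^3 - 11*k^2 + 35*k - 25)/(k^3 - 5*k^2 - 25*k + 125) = (k - 1)/(k + 5)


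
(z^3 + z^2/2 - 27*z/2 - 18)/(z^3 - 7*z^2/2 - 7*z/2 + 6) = (z + 3)/(z - 1)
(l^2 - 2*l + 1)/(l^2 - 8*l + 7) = (l - 1)/(l - 7)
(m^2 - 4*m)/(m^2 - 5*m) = (m - 4)/(m - 5)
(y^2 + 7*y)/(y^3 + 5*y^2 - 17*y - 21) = y/(y^2 - 2*y - 3)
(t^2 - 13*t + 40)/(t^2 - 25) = (t - 8)/(t + 5)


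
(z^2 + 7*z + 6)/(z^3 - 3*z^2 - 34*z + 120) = (z + 1)/(z^2 - 9*z + 20)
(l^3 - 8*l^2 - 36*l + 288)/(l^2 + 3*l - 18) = (l^2 - 14*l + 48)/(l - 3)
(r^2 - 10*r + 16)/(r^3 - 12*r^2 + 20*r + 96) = (r - 2)/(r^2 - 4*r - 12)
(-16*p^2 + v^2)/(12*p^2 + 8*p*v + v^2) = (-16*p^2 + v^2)/(12*p^2 + 8*p*v + v^2)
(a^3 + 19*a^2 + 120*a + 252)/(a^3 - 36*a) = (a^2 + 13*a + 42)/(a*(a - 6))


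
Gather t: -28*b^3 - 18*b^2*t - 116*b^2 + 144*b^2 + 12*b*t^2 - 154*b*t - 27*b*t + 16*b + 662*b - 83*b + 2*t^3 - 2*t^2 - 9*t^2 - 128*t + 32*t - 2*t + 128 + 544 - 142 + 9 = -28*b^3 + 28*b^2 + 595*b + 2*t^3 + t^2*(12*b - 11) + t*(-18*b^2 - 181*b - 98) + 539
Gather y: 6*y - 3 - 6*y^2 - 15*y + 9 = -6*y^2 - 9*y + 6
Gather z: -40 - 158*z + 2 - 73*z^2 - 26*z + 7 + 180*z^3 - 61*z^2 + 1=180*z^3 - 134*z^2 - 184*z - 30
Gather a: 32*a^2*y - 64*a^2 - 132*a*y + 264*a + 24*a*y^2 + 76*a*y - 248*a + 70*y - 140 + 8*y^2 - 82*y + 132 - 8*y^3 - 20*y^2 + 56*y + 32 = a^2*(32*y - 64) + a*(24*y^2 - 56*y + 16) - 8*y^3 - 12*y^2 + 44*y + 24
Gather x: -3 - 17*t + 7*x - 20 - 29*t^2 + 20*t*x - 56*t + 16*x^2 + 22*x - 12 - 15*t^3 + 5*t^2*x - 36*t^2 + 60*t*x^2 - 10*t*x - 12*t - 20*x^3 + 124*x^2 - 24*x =-15*t^3 - 65*t^2 - 85*t - 20*x^3 + x^2*(60*t + 140) + x*(5*t^2 + 10*t + 5) - 35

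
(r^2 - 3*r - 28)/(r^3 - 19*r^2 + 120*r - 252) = (r + 4)/(r^2 - 12*r + 36)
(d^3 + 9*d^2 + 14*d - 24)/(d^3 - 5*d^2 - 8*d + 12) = (d^2 + 10*d + 24)/(d^2 - 4*d - 12)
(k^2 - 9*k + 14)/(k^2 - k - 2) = (k - 7)/(k + 1)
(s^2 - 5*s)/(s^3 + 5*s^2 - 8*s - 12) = s*(s - 5)/(s^3 + 5*s^2 - 8*s - 12)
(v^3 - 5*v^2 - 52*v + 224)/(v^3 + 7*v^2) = 1 - 12/v + 32/v^2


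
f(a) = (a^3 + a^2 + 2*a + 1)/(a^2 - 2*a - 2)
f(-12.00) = -9.68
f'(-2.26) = 0.56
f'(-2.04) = 0.51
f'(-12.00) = 0.95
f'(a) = (2 - 2*a)*(a^3 + a^2 + 2*a + 1)/(a^2 - 2*a - 2)^2 + (3*a^2 + 2*a + 2)/(a^2 - 2*a - 2) = (a^4 - 4*a^3 - 10*a^2 - 6*a - 2)/(a^4 - 4*a^3 + 8*a + 4)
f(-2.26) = -1.31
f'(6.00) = 0.07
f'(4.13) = -4.07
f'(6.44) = 0.28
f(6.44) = 12.12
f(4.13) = 14.24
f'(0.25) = -0.70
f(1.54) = -3.73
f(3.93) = 15.22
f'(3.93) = -5.91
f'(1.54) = -5.99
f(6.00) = 12.05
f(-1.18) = -0.92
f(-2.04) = -1.19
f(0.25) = -0.65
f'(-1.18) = -0.11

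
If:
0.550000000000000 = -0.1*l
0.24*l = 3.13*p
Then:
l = -5.50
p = -0.42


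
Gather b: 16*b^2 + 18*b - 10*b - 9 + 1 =16*b^2 + 8*b - 8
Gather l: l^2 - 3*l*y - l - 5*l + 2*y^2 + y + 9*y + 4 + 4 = l^2 + l*(-3*y - 6) + 2*y^2 + 10*y + 8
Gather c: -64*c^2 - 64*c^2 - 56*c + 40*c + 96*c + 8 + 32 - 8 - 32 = -128*c^2 + 80*c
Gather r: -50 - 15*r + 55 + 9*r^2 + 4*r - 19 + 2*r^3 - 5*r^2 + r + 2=2*r^3 + 4*r^2 - 10*r - 12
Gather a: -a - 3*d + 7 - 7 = -a - 3*d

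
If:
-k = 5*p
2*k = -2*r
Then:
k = -r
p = r/5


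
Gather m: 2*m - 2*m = 0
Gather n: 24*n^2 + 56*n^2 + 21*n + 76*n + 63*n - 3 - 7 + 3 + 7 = 80*n^2 + 160*n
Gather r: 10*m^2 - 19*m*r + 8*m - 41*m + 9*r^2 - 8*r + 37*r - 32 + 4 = 10*m^2 - 33*m + 9*r^2 + r*(29 - 19*m) - 28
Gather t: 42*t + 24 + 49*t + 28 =91*t + 52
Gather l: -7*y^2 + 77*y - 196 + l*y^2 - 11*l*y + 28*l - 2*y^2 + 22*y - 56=l*(y^2 - 11*y + 28) - 9*y^2 + 99*y - 252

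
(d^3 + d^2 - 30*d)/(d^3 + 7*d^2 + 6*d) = (d - 5)/(d + 1)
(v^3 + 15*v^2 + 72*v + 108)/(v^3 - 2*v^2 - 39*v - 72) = (v^2 + 12*v + 36)/(v^2 - 5*v - 24)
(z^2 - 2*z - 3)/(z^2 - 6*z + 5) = (z^2 - 2*z - 3)/(z^2 - 6*z + 5)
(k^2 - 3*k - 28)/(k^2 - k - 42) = (k + 4)/(k + 6)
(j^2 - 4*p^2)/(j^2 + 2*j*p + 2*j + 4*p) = (j - 2*p)/(j + 2)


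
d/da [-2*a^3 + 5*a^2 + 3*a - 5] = -6*a^2 + 10*a + 3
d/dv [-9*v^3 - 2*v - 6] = -27*v^2 - 2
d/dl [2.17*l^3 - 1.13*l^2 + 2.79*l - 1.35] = 6.51*l^2 - 2.26*l + 2.79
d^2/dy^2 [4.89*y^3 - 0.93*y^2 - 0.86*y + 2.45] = 29.34*y - 1.86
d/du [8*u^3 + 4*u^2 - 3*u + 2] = 24*u^2 + 8*u - 3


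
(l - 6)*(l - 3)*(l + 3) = l^3 - 6*l^2 - 9*l + 54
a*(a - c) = a^2 - a*c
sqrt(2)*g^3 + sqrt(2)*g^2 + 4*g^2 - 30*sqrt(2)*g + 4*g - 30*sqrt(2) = (g - 3*sqrt(2))*(g + 5*sqrt(2))*(sqrt(2)*g + sqrt(2))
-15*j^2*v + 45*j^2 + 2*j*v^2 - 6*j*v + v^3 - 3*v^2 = (-3*j + v)*(5*j + v)*(v - 3)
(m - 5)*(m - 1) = m^2 - 6*m + 5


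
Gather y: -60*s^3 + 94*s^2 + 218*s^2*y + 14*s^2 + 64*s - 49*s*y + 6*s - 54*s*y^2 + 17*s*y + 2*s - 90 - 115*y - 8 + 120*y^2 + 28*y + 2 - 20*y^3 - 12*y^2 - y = -60*s^3 + 108*s^2 + 72*s - 20*y^3 + y^2*(108 - 54*s) + y*(218*s^2 - 32*s - 88) - 96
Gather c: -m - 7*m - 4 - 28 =-8*m - 32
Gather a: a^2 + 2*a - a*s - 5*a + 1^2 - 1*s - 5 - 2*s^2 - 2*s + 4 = a^2 + a*(-s - 3) - 2*s^2 - 3*s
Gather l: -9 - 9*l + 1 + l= -8*l - 8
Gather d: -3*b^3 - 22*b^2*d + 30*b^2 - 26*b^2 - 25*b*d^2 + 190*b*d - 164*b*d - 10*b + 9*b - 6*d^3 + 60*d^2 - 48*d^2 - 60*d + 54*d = -3*b^3 + 4*b^2 - b - 6*d^3 + d^2*(12 - 25*b) + d*(-22*b^2 + 26*b - 6)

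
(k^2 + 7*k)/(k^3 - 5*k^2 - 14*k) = (k + 7)/(k^2 - 5*k - 14)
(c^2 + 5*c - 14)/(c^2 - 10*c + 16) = (c + 7)/(c - 8)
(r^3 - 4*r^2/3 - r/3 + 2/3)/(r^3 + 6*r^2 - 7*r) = (3*r^2 - r - 2)/(3*r*(r + 7))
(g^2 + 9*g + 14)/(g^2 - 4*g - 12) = (g + 7)/(g - 6)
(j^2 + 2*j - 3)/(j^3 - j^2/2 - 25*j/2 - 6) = 2*(j - 1)/(2*j^2 - 7*j - 4)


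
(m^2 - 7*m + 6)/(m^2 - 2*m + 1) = (m - 6)/(m - 1)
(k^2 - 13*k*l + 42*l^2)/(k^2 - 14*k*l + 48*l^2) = (k - 7*l)/(k - 8*l)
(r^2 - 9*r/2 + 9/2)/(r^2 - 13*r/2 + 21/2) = (2*r - 3)/(2*r - 7)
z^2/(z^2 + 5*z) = z/(z + 5)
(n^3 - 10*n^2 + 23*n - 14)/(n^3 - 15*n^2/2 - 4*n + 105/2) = 2*(n^2 - 3*n + 2)/(2*n^2 - n - 15)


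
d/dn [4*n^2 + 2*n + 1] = 8*n + 2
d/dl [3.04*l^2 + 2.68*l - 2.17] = 6.08*l + 2.68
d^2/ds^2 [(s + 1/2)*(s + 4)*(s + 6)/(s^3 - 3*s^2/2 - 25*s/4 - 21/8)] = 24*(64*s^3 + 468*s^2 + 72*s + 771)/(64*s^6 - 384*s^5 - 240*s^4 + 3520*s^3 + 1260*s^2 - 10584*s - 9261)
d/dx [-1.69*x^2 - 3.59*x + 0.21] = -3.38*x - 3.59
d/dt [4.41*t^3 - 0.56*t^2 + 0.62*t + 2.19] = 13.23*t^2 - 1.12*t + 0.62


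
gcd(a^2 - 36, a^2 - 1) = 1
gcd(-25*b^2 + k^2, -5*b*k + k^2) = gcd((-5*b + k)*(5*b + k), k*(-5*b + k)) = 5*b - k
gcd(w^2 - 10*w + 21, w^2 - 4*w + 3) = w - 3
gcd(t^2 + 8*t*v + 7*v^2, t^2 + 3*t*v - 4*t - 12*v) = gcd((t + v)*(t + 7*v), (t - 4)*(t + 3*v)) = 1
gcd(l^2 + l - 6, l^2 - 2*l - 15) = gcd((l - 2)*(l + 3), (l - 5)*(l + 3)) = l + 3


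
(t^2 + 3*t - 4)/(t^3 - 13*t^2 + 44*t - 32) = (t + 4)/(t^2 - 12*t + 32)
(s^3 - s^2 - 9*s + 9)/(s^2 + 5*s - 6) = (s^2 - 9)/(s + 6)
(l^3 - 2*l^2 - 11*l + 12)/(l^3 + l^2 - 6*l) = (l^2 - 5*l + 4)/(l*(l - 2))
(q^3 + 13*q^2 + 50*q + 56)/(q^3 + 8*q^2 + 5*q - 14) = (q + 4)/(q - 1)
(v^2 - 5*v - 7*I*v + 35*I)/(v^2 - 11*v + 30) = (v - 7*I)/(v - 6)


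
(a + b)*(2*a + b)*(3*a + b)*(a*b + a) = 6*a^4*b + 6*a^4 + 11*a^3*b^2 + 11*a^3*b + 6*a^2*b^3 + 6*a^2*b^2 + a*b^4 + a*b^3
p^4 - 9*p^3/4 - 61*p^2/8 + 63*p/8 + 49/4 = (p - 7/2)*(p - 7/4)*(p + 1)*(p + 2)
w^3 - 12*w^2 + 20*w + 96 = (w - 8)*(w - 6)*(w + 2)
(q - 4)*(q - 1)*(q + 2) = q^3 - 3*q^2 - 6*q + 8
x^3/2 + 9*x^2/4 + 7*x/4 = x*(x/2 + 1/2)*(x + 7/2)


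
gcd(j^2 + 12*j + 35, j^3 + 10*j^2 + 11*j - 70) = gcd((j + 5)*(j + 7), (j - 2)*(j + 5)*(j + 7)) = j^2 + 12*j + 35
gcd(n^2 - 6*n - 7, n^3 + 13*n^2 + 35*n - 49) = 1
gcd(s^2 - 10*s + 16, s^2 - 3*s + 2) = s - 2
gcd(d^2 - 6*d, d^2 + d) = d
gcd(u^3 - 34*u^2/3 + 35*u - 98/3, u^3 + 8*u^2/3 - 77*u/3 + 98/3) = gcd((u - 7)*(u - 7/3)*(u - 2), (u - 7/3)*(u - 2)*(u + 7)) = u^2 - 13*u/3 + 14/3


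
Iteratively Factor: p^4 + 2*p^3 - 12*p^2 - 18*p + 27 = (p + 3)*(p^3 - p^2 - 9*p + 9) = (p + 3)^2*(p^2 - 4*p + 3) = (p - 1)*(p + 3)^2*(p - 3)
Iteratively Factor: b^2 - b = (b)*(b - 1)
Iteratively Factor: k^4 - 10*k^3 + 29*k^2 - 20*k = (k - 4)*(k^3 - 6*k^2 + 5*k) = k*(k - 4)*(k^2 - 6*k + 5) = k*(k - 5)*(k - 4)*(k - 1)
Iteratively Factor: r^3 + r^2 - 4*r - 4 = (r + 2)*(r^2 - r - 2) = (r - 2)*(r + 2)*(r + 1)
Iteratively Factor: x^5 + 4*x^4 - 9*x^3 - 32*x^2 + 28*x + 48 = (x - 2)*(x^4 + 6*x^3 + 3*x^2 - 26*x - 24) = (x - 2)^2*(x^3 + 8*x^2 + 19*x + 12) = (x - 2)^2*(x + 3)*(x^2 + 5*x + 4) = (x - 2)^2*(x + 1)*(x + 3)*(x + 4)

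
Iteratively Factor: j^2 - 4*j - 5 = (j - 5)*(j + 1)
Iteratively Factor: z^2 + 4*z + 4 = (z + 2)*(z + 2)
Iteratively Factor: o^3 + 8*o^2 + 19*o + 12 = (o + 3)*(o^2 + 5*o + 4) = (o + 1)*(o + 3)*(o + 4)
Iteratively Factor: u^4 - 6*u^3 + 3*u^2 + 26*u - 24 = (u - 4)*(u^3 - 2*u^2 - 5*u + 6) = (u - 4)*(u - 1)*(u^2 - u - 6) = (u - 4)*(u - 1)*(u + 2)*(u - 3)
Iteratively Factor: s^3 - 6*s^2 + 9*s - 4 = (s - 4)*(s^2 - 2*s + 1) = (s - 4)*(s - 1)*(s - 1)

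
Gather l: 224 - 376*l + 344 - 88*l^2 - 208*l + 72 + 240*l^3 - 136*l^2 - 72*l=240*l^3 - 224*l^2 - 656*l + 640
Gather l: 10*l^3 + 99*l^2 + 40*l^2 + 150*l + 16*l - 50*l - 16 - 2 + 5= 10*l^3 + 139*l^2 + 116*l - 13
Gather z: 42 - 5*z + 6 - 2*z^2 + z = -2*z^2 - 4*z + 48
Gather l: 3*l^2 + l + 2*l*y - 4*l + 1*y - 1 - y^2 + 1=3*l^2 + l*(2*y - 3) - y^2 + y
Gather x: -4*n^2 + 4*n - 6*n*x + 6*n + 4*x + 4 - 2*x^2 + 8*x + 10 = -4*n^2 + 10*n - 2*x^2 + x*(12 - 6*n) + 14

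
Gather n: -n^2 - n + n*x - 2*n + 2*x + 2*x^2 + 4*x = -n^2 + n*(x - 3) + 2*x^2 + 6*x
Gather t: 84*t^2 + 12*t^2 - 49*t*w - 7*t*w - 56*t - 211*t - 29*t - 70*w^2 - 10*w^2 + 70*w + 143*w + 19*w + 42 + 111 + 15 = 96*t^2 + t*(-56*w - 296) - 80*w^2 + 232*w + 168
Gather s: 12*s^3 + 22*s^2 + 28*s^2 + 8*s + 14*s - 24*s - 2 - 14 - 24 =12*s^3 + 50*s^2 - 2*s - 40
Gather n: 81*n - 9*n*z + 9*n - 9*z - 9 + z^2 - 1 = n*(90 - 9*z) + z^2 - 9*z - 10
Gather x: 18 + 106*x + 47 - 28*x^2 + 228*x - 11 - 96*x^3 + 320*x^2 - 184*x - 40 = -96*x^3 + 292*x^2 + 150*x + 14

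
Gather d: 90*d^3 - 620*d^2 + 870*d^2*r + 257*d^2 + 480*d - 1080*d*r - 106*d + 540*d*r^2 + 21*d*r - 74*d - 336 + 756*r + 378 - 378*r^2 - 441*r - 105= 90*d^3 + d^2*(870*r - 363) + d*(540*r^2 - 1059*r + 300) - 378*r^2 + 315*r - 63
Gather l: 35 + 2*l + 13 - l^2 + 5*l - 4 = -l^2 + 7*l + 44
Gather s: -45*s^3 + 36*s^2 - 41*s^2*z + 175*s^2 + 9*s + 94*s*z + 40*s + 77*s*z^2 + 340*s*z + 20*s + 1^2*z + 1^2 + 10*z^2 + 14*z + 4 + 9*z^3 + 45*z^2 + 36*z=-45*s^3 + s^2*(211 - 41*z) + s*(77*z^2 + 434*z + 69) + 9*z^3 + 55*z^2 + 51*z + 5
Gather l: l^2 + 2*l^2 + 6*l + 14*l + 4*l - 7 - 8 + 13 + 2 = 3*l^2 + 24*l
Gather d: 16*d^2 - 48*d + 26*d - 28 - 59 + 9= 16*d^2 - 22*d - 78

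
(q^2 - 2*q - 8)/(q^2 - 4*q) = (q + 2)/q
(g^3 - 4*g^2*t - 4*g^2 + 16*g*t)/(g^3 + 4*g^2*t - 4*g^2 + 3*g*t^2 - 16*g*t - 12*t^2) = g*(g - 4*t)/(g^2 + 4*g*t + 3*t^2)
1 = 1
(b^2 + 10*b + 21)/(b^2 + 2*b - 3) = (b + 7)/(b - 1)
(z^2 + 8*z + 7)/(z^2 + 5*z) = (z^2 + 8*z + 7)/(z*(z + 5))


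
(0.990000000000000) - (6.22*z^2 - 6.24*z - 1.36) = -6.22*z^2 + 6.24*z + 2.35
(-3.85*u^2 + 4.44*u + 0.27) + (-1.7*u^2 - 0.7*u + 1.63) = -5.55*u^2 + 3.74*u + 1.9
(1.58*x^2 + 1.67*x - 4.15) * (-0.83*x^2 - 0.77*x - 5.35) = -1.3114*x^4 - 2.6027*x^3 - 6.2944*x^2 - 5.739*x + 22.2025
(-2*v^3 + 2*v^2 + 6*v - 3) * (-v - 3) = 2*v^4 + 4*v^3 - 12*v^2 - 15*v + 9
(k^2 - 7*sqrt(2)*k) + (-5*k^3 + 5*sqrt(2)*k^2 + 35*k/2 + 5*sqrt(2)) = -5*k^3 + k^2 + 5*sqrt(2)*k^2 - 7*sqrt(2)*k + 35*k/2 + 5*sqrt(2)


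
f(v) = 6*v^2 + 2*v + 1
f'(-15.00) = -178.00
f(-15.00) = 1321.00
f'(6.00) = 74.00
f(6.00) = 229.00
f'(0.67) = 10.04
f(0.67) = 5.03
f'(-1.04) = -10.48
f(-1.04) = 5.41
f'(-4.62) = -53.44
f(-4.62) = 119.83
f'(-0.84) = -8.08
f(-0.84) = 3.55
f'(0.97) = 13.64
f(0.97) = 8.59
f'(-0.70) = -6.40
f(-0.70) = 2.54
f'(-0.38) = -2.56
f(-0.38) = 1.11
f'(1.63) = 21.56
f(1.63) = 20.20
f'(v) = 12*v + 2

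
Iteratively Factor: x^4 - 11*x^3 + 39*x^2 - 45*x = (x - 3)*(x^3 - 8*x^2 + 15*x) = (x - 3)^2*(x^2 - 5*x) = x*(x - 3)^2*(x - 5)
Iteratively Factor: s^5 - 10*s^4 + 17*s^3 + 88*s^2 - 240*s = (s - 4)*(s^4 - 6*s^3 - 7*s^2 + 60*s) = s*(s - 4)*(s^3 - 6*s^2 - 7*s + 60) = s*(s - 5)*(s - 4)*(s^2 - s - 12) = s*(s - 5)*(s - 4)*(s + 3)*(s - 4)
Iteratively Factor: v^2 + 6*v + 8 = (v + 4)*(v + 2)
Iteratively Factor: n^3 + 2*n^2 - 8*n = (n - 2)*(n^2 + 4*n) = n*(n - 2)*(n + 4)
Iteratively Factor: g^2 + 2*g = (g)*(g + 2)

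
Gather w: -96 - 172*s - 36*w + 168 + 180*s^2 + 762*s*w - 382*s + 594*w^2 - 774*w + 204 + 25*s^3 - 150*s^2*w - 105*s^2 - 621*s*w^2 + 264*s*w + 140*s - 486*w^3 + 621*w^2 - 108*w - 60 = 25*s^3 + 75*s^2 - 414*s - 486*w^3 + w^2*(1215 - 621*s) + w*(-150*s^2 + 1026*s - 918) + 216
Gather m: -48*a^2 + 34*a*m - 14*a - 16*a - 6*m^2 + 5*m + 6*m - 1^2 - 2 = -48*a^2 - 30*a - 6*m^2 + m*(34*a + 11) - 3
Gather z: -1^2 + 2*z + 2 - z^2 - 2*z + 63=64 - z^2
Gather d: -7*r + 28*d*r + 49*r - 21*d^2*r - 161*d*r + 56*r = -21*d^2*r - 133*d*r + 98*r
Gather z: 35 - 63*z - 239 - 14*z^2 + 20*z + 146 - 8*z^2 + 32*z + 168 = -22*z^2 - 11*z + 110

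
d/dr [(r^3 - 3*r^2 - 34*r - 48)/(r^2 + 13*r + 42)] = (r^4 + 26*r^3 + 121*r^2 - 156*r - 804)/(r^4 + 26*r^3 + 253*r^2 + 1092*r + 1764)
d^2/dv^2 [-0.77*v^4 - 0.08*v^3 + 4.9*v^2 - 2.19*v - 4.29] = -9.24*v^2 - 0.48*v + 9.8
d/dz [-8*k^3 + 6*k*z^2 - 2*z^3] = 6*z*(2*k - z)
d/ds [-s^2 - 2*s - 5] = -2*s - 2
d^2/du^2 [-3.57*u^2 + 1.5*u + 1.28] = -7.14000000000000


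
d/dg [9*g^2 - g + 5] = 18*g - 1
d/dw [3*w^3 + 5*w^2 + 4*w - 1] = 9*w^2 + 10*w + 4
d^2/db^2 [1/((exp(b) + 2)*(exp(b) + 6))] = 4*(exp(3*b) + 6*exp(2*b) + 4*exp(b) - 24)*exp(b)/(exp(6*b) + 24*exp(5*b) + 228*exp(4*b) + 1088*exp(3*b) + 2736*exp(2*b) + 3456*exp(b) + 1728)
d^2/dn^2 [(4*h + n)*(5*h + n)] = 2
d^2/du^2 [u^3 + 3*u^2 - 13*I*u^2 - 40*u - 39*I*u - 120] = 6*u + 6 - 26*I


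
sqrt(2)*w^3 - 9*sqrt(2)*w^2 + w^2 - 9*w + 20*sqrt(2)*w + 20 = (w - 5)*(w - 4)*(sqrt(2)*w + 1)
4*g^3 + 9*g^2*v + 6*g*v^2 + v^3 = (g + v)^2*(4*g + v)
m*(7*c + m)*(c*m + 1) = 7*c^2*m^2 + c*m^3 + 7*c*m + m^2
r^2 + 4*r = r*(r + 4)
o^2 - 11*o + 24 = (o - 8)*(o - 3)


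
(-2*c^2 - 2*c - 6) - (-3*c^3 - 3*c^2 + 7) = 3*c^3 + c^2 - 2*c - 13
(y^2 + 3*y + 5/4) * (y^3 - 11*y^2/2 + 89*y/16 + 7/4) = y^5 - 5*y^4/2 - 155*y^3/16 + 185*y^2/16 + 781*y/64 + 35/16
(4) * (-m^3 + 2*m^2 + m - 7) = -4*m^3 + 8*m^2 + 4*m - 28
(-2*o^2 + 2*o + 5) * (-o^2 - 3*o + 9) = 2*o^4 + 4*o^3 - 29*o^2 + 3*o + 45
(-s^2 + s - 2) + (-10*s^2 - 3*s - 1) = -11*s^2 - 2*s - 3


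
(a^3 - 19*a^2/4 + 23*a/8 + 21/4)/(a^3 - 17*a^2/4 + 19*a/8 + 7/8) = (4*a^2 - 5*a - 6)/(4*a^2 - 3*a - 1)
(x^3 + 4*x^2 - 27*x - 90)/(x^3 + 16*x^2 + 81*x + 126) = (x - 5)/(x + 7)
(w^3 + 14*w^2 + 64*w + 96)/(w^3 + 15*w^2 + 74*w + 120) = (w + 4)/(w + 5)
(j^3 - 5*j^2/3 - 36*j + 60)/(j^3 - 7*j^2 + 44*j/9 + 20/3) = 3*(j + 6)/(3*j + 2)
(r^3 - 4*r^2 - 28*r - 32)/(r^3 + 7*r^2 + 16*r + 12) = (r - 8)/(r + 3)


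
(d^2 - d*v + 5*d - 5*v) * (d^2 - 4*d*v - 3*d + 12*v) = d^4 - 5*d^3*v + 2*d^3 + 4*d^2*v^2 - 10*d^2*v - 15*d^2 + 8*d*v^2 + 75*d*v - 60*v^2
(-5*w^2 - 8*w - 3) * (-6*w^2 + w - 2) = 30*w^4 + 43*w^3 + 20*w^2 + 13*w + 6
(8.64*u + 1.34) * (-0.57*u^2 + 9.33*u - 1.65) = -4.9248*u^3 + 79.8474*u^2 - 1.7538*u - 2.211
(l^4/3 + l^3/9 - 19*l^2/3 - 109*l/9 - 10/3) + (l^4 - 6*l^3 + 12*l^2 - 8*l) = 4*l^4/3 - 53*l^3/9 + 17*l^2/3 - 181*l/9 - 10/3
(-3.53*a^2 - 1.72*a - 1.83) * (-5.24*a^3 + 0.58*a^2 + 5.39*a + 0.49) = 18.4972*a^5 + 6.9654*a^4 - 10.4351*a^3 - 12.0619*a^2 - 10.7065*a - 0.8967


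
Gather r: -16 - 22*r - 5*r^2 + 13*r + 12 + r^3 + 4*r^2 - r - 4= r^3 - r^2 - 10*r - 8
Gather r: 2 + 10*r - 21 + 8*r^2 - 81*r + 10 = 8*r^2 - 71*r - 9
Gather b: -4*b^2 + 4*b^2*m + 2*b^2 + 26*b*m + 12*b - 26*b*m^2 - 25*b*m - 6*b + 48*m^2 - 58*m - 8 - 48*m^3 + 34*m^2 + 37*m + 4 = b^2*(4*m - 2) + b*(-26*m^2 + m + 6) - 48*m^3 + 82*m^2 - 21*m - 4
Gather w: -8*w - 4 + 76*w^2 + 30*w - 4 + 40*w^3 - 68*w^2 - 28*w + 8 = 40*w^3 + 8*w^2 - 6*w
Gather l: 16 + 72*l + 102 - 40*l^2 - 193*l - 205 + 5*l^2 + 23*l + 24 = -35*l^2 - 98*l - 63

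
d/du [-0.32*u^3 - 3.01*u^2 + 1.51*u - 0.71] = -0.96*u^2 - 6.02*u + 1.51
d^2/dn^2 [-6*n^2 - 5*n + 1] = -12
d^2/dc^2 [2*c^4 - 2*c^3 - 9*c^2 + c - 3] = 24*c^2 - 12*c - 18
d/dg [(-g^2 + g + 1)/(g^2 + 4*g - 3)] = (-5*g^2 + 4*g - 7)/(g^4 + 8*g^3 + 10*g^2 - 24*g + 9)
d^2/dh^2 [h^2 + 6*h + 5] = 2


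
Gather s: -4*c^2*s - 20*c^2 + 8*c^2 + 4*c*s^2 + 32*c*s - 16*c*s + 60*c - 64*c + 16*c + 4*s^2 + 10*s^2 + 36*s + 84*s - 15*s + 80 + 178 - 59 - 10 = -12*c^2 + 12*c + s^2*(4*c + 14) + s*(-4*c^2 + 16*c + 105) + 189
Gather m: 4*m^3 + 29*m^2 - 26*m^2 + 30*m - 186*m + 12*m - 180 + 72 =4*m^3 + 3*m^2 - 144*m - 108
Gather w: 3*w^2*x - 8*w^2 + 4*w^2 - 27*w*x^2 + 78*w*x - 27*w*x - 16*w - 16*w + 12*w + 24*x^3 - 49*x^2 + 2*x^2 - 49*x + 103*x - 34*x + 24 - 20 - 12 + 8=w^2*(3*x - 4) + w*(-27*x^2 + 51*x - 20) + 24*x^3 - 47*x^2 + 20*x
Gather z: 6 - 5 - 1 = 0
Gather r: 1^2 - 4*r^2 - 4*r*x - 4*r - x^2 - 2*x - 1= -4*r^2 + r*(-4*x - 4) - x^2 - 2*x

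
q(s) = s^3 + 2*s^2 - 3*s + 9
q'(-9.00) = 204.00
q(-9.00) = -531.00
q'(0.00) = -3.00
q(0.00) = 9.00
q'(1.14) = 5.46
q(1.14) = 9.66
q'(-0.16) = -3.56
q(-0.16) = 9.53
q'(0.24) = -1.87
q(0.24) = 8.41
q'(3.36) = 44.31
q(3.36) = 59.43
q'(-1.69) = -1.19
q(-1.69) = 14.96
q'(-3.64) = 22.19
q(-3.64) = -1.81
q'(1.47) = 9.36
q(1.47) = 12.09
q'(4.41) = 72.98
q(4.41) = 120.43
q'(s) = 3*s^2 + 4*s - 3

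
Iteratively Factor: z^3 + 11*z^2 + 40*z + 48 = (z + 3)*(z^2 + 8*z + 16) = (z + 3)*(z + 4)*(z + 4)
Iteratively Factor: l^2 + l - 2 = (l - 1)*(l + 2)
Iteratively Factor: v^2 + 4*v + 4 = (v + 2)*(v + 2)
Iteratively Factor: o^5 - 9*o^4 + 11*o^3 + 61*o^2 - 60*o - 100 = (o - 5)*(o^4 - 4*o^3 - 9*o^2 + 16*o + 20) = (o - 5)*(o + 1)*(o^3 - 5*o^2 - 4*o + 20) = (o - 5)*(o + 1)*(o + 2)*(o^2 - 7*o + 10) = (o - 5)*(o - 2)*(o + 1)*(o + 2)*(o - 5)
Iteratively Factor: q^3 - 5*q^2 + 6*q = (q - 2)*(q^2 - 3*q) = q*(q - 2)*(q - 3)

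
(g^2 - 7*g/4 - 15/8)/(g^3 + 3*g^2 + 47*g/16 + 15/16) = 2*(2*g - 5)/(4*g^2 + 9*g + 5)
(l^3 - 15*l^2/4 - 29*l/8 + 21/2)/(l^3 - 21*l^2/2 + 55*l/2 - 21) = (l^2 - 9*l/4 - 7)/(l^2 - 9*l + 14)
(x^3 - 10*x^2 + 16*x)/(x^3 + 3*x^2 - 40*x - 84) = x*(x^2 - 10*x + 16)/(x^3 + 3*x^2 - 40*x - 84)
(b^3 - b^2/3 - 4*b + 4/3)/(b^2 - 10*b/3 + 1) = (b^2 - 4)/(b - 3)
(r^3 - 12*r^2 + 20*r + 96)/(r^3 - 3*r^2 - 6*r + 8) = (r^2 - 14*r + 48)/(r^2 - 5*r + 4)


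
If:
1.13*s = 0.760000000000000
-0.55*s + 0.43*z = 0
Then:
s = 0.67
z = 0.86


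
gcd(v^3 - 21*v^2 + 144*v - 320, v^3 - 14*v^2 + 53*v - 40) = v^2 - 13*v + 40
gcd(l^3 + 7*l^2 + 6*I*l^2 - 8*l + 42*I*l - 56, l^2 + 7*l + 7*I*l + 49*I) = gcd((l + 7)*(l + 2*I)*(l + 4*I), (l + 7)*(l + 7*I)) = l + 7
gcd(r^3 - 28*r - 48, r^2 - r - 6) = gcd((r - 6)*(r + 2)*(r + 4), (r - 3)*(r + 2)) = r + 2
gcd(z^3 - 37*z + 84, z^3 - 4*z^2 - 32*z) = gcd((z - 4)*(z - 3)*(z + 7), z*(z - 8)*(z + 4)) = 1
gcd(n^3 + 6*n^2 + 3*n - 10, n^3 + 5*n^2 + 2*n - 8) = n^2 + n - 2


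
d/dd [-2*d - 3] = -2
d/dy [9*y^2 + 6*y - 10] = 18*y + 6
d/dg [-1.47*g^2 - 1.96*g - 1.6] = -2.94*g - 1.96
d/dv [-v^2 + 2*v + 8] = 2 - 2*v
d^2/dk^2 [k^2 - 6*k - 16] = 2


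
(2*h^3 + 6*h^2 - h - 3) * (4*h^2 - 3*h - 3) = 8*h^5 + 18*h^4 - 28*h^3 - 27*h^2 + 12*h + 9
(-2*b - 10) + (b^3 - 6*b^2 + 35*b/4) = b^3 - 6*b^2 + 27*b/4 - 10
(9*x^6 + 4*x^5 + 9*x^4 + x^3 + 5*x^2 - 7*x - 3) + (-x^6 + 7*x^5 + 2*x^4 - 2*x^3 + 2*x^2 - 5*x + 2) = 8*x^6 + 11*x^5 + 11*x^4 - x^3 + 7*x^2 - 12*x - 1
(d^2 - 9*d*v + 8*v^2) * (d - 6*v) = d^3 - 15*d^2*v + 62*d*v^2 - 48*v^3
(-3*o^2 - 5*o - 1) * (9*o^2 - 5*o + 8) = -27*o^4 - 30*o^3 - 8*o^2 - 35*o - 8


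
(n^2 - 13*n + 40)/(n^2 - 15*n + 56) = (n - 5)/(n - 7)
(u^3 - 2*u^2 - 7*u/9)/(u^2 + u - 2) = u*(9*u^2 - 18*u - 7)/(9*(u^2 + u - 2))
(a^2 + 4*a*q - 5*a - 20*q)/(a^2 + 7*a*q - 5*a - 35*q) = (a + 4*q)/(a + 7*q)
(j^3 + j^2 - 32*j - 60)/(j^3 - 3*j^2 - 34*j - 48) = (j^2 - j - 30)/(j^2 - 5*j - 24)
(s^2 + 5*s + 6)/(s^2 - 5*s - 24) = (s + 2)/(s - 8)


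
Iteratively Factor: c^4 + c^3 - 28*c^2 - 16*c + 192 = (c - 3)*(c^3 + 4*c^2 - 16*c - 64) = (c - 3)*(c + 4)*(c^2 - 16) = (c - 4)*(c - 3)*(c + 4)*(c + 4)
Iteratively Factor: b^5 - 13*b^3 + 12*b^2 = (b - 3)*(b^4 + 3*b^3 - 4*b^2) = (b - 3)*(b + 4)*(b^3 - b^2) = (b - 3)*(b - 1)*(b + 4)*(b^2) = b*(b - 3)*(b - 1)*(b + 4)*(b)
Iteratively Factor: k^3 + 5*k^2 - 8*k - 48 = (k + 4)*(k^2 + k - 12) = (k + 4)^2*(k - 3)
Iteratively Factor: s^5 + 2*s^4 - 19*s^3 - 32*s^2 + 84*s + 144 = (s + 2)*(s^4 - 19*s^2 + 6*s + 72) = (s - 3)*(s + 2)*(s^3 + 3*s^2 - 10*s - 24) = (s - 3)*(s + 2)*(s + 4)*(s^2 - s - 6) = (s - 3)^2*(s + 2)*(s + 4)*(s + 2)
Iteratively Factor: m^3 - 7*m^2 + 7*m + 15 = (m - 3)*(m^2 - 4*m - 5) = (m - 5)*(m - 3)*(m + 1)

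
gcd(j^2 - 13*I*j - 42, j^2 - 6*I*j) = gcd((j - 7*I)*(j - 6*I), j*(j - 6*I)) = j - 6*I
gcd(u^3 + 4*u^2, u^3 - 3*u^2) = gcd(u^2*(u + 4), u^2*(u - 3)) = u^2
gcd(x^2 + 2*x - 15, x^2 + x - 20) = x + 5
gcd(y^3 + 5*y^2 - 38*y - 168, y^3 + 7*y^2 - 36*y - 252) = y^2 + y - 42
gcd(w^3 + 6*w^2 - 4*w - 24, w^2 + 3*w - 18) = w + 6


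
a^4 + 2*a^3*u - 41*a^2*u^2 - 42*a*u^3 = a*(a - 6*u)*(a + u)*(a + 7*u)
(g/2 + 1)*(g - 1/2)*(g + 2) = g^3/2 + 7*g^2/4 + g - 1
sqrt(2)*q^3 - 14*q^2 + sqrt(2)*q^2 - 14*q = q*(q - 7*sqrt(2))*(sqrt(2)*q + sqrt(2))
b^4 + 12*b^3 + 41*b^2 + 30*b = b*(b + 1)*(b + 5)*(b + 6)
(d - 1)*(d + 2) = d^2 + d - 2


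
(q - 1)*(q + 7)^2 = q^3 + 13*q^2 + 35*q - 49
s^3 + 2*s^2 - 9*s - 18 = (s - 3)*(s + 2)*(s + 3)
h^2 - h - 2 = (h - 2)*(h + 1)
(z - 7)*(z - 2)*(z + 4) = z^3 - 5*z^2 - 22*z + 56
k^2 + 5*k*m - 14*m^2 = (k - 2*m)*(k + 7*m)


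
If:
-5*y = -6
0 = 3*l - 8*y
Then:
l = 16/5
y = 6/5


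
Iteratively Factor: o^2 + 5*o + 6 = (o + 2)*(o + 3)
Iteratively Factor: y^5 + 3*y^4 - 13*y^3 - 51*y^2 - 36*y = (y + 1)*(y^4 + 2*y^3 - 15*y^2 - 36*y) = (y - 4)*(y + 1)*(y^3 + 6*y^2 + 9*y) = (y - 4)*(y + 1)*(y + 3)*(y^2 + 3*y) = y*(y - 4)*(y + 1)*(y + 3)*(y + 3)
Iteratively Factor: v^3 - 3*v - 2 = (v + 1)*(v^2 - v - 2) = (v - 2)*(v + 1)*(v + 1)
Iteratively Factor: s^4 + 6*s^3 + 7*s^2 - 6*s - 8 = (s + 4)*(s^3 + 2*s^2 - s - 2) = (s + 2)*(s + 4)*(s^2 - 1) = (s + 1)*(s + 2)*(s + 4)*(s - 1)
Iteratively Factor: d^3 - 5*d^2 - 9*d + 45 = (d - 5)*(d^2 - 9) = (d - 5)*(d + 3)*(d - 3)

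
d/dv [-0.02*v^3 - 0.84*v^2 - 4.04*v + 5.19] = -0.06*v^2 - 1.68*v - 4.04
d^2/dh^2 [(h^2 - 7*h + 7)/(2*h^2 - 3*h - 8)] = 22*(-2*h^3 + 12*h^2 - 42*h + 37)/(8*h^6 - 36*h^5 - 42*h^4 + 261*h^3 + 168*h^2 - 576*h - 512)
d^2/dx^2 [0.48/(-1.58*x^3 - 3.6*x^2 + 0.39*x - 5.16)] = ((4.5504*x + 3.456)*(1.58*x^3 + 3.6*x^2 - 0.39*x + 5.16) - 0.48*(4.74*x^2 + 7.2*x - 0.39)*(9.48*x^2 + 14.4*x - 0.78))/(1.58*x^3 + 3.6*x^2 - 0.39*x + 5.16)^3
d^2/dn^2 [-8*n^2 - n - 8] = -16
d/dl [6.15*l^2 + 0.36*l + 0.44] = 12.3*l + 0.36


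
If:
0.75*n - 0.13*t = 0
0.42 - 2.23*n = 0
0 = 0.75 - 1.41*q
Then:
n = 0.19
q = 0.53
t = 1.09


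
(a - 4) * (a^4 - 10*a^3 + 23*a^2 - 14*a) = a^5 - 14*a^4 + 63*a^3 - 106*a^2 + 56*a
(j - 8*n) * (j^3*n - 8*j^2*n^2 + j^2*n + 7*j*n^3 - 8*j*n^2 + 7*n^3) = j^4*n - 16*j^3*n^2 + j^3*n + 71*j^2*n^3 - 16*j^2*n^2 - 56*j*n^4 + 71*j*n^3 - 56*n^4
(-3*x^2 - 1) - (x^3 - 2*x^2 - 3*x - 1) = -x^3 - x^2 + 3*x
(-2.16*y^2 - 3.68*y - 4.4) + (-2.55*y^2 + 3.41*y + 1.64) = -4.71*y^2 - 0.27*y - 2.76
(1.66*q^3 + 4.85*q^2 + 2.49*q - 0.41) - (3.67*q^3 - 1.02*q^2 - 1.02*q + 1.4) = -2.01*q^3 + 5.87*q^2 + 3.51*q - 1.81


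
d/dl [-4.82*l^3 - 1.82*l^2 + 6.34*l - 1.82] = -14.46*l^2 - 3.64*l + 6.34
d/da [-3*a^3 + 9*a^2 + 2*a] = -9*a^2 + 18*a + 2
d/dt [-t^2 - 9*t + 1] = -2*t - 9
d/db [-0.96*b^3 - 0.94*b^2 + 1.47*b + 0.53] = -2.88*b^2 - 1.88*b + 1.47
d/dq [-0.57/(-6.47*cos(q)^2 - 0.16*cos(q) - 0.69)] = (7.3758*cos(q) + 0.0912)*sin(q)/(6.47*cos(q)^2 + 0.16*cos(q) + 0.69)^2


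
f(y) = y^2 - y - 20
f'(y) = 2*y - 1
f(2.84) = -14.77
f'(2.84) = 4.68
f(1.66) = -18.90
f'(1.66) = 2.32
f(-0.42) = -19.40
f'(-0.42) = -1.84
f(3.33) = -12.24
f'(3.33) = 5.66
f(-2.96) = -8.28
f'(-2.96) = -6.92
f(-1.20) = -17.36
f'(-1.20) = -3.40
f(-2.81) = -9.29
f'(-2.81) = -6.62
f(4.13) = -7.07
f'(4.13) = 7.26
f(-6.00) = 22.00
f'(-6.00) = -13.00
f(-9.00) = 70.00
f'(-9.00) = -19.00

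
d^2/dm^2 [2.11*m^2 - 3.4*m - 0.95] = 4.22000000000000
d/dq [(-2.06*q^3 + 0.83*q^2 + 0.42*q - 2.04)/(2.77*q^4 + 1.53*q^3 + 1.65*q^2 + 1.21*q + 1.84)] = (5.7062*q^6 - 4.5982*q^5 - 8.1591*q^4 + 16.3328*q^3 - 1.6963*q^2 + 9.7864*q + 3.2412)/(7.6729*q^8 + 8.4762*q^7 + 11.4819*q^6 + 11.7524*q^5 + 16.6187*q^4 + 9.6234*q^3 + 7.5361*q^2 + 4.4528*q + 3.3856)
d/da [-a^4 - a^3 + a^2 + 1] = a*(-4*a^2 - 3*a + 2)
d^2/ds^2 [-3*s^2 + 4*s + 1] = -6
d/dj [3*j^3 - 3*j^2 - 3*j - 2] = 9*j^2 - 6*j - 3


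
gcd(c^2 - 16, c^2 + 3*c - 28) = c - 4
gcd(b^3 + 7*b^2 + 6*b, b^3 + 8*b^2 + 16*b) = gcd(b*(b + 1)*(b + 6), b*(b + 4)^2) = b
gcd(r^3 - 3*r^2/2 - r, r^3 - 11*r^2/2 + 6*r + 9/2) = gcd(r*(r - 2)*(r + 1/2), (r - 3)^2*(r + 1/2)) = r + 1/2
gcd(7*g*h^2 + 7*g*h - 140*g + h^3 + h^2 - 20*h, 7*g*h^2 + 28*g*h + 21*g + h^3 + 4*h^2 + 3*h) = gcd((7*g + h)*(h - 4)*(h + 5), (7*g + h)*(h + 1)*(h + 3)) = 7*g + h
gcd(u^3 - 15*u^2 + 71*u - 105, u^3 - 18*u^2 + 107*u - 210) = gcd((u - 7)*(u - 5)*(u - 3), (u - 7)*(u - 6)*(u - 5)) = u^2 - 12*u + 35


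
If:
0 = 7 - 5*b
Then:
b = 7/5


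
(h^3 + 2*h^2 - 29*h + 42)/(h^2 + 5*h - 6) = (h^3 + 2*h^2 - 29*h + 42)/(h^2 + 5*h - 6)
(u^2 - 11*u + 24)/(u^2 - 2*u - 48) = (u - 3)/(u + 6)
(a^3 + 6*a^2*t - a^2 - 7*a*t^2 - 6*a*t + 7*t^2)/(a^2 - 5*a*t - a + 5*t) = (-a^2 - 6*a*t + 7*t^2)/(-a + 5*t)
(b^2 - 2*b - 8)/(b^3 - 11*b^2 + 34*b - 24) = (b + 2)/(b^2 - 7*b + 6)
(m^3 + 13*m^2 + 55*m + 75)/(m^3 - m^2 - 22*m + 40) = (m^2 + 8*m + 15)/(m^2 - 6*m + 8)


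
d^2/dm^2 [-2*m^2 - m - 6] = -4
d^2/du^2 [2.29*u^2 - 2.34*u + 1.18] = 4.58000000000000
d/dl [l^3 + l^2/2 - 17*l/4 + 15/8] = 3*l^2 + l - 17/4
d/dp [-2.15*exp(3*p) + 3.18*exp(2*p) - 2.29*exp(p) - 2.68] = (-6.45*exp(2*p) + 6.36*exp(p) - 2.29)*exp(p)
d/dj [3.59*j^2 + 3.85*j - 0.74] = 7.18*j + 3.85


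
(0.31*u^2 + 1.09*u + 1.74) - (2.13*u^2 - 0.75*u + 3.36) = -1.82*u^2 + 1.84*u - 1.62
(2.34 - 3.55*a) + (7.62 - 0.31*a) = 9.96 - 3.86*a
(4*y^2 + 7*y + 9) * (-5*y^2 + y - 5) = -20*y^4 - 31*y^3 - 58*y^2 - 26*y - 45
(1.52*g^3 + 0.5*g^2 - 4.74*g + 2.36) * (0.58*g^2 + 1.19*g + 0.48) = 0.8816*g^5 + 2.0988*g^4 - 1.4246*g^3 - 4.0318*g^2 + 0.5332*g + 1.1328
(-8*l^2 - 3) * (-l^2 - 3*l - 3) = 8*l^4 + 24*l^3 + 27*l^2 + 9*l + 9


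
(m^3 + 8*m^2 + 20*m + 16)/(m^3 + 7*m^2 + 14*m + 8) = (m + 2)/(m + 1)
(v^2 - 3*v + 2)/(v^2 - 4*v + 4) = (v - 1)/(v - 2)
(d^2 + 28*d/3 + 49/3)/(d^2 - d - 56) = (d + 7/3)/(d - 8)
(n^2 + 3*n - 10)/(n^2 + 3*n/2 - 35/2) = 2*(n - 2)/(2*n - 7)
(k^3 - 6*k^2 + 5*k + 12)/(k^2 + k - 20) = (k^2 - 2*k - 3)/(k + 5)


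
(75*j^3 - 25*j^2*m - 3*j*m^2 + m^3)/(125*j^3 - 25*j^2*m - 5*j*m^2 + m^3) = (3*j - m)/(5*j - m)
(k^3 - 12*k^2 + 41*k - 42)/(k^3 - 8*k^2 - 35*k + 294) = (k^2 - 5*k + 6)/(k^2 - k - 42)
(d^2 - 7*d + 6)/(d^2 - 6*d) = (d - 1)/d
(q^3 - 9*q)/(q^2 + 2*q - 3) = q*(q - 3)/(q - 1)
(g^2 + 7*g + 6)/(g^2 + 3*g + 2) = (g + 6)/(g + 2)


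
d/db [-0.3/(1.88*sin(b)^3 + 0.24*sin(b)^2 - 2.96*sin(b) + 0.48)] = (1.692*sin(b)^2 + 0.144*sin(b) - 0.888)*cos(b)/(1.88*sin(b)^3 + 0.24*sin(b)^2 - 2.96*sin(b) + 0.48)^2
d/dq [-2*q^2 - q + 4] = -4*q - 1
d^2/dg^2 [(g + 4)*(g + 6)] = 2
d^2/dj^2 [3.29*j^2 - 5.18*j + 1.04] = 6.58000000000000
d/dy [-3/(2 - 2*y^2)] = -3*y/(y^2 - 1)^2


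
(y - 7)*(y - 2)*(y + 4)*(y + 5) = y^4 - 47*y^2 - 54*y + 280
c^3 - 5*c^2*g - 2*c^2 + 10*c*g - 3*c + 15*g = (c - 3)*(c + 1)*(c - 5*g)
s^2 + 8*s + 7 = (s + 1)*(s + 7)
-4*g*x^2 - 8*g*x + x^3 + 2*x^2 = x*(-4*g + x)*(x + 2)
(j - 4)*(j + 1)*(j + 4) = j^3 + j^2 - 16*j - 16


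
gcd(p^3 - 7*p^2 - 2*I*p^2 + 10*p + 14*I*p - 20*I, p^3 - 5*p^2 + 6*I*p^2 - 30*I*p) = p - 5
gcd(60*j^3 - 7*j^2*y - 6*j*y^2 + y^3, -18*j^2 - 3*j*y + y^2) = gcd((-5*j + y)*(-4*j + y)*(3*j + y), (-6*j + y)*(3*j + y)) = 3*j + y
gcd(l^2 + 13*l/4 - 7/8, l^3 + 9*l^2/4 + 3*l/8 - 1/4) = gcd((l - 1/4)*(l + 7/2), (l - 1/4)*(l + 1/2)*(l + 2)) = l - 1/4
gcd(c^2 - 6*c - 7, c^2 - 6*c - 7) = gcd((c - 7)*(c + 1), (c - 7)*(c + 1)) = c^2 - 6*c - 7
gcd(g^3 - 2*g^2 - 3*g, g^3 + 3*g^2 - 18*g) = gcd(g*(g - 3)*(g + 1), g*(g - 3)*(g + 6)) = g^2 - 3*g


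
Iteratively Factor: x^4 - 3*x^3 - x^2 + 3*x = (x - 3)*(x^3 - x) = (x - 3)*(x + 1)*(x^2 - x) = x*(x - 3)*(x + 1)*(x - 1)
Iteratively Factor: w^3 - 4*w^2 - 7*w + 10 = (w - 1)*(w^2 - 3*w - 10) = (w - 5)*(w - 1)*(w + 2)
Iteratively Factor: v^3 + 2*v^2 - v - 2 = (v + 2)*(v^2 - 1) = (v + 1)*(v + 2)*(v - 1)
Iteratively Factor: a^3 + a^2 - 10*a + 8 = (a + 4)*(a^2 - 3*a + 2) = (a - 1)*(a + 4)*(a - 2)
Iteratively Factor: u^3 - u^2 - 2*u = (u - 2)*(u^2 + u) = u*(u - 2)*(u + 1)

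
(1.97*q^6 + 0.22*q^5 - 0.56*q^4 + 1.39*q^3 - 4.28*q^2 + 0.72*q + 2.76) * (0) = 0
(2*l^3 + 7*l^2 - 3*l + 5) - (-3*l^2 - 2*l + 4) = 2*l^3 + 10*l^2 - l + 1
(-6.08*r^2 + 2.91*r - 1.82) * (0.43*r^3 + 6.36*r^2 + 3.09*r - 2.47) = -2.6144*r^5 - 37.4175*r^4 - 1.06219999999999*r^3 + 12.4343*r^2 - 12.8115*r + 4.4954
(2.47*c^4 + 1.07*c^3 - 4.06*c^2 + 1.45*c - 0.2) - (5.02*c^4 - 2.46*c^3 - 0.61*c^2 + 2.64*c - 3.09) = -2.55*c^4 + 3.53*c^3 - 3.45*c^2 - 1.19*c + 2.89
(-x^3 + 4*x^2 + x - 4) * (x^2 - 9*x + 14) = -x^5 + 13*x^4 - 49*x^3 + 43*x^2 + 50*x - 56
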